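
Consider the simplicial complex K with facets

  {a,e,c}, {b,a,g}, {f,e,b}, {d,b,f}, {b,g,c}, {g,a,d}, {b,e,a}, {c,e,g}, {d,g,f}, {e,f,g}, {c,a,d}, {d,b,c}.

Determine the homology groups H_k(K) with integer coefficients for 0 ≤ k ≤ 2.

K has 7 vertices, 18 edges, 12 triangles.
rank ∂_0 = 0, rank ∂_1 = 6 ⇒ b_0 = 7 − 0 − 6 = 1; all invariant factors of ∂_1 are 1 so no torsion. So H_0 = Z.
rank ∂_1 = 6, rank ∂_2 = 12 ⇒ b_1 = 18 − 6 − 12 = 0; ∂_2 has invariant factor(s) [2] giving torsion. So H_1 = Z/2.
rank ∂_2 = 12, rank ∂_3 = 0 ⇒ b_2 = 12 − 12 − 0 = 0. So H_2 = 0.

H_0 = Z,  H_1 = Z/2,  H_2 = 0.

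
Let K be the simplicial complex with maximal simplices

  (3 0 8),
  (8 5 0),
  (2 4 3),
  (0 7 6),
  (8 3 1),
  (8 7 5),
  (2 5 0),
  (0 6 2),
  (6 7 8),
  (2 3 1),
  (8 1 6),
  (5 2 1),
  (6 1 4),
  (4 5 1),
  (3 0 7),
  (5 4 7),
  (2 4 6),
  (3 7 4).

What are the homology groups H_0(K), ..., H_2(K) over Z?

Take the total order 0 < 1 < 2 < 3 < 4 < 5 < 6 < 7 < 8 on the vertex set. Then K (dimension 2) consists of the simplices:

  0-simplices (9): [0], [1], [2], [3], [4], [5], [6], [7], [8]
  1-simplices (27): (27 of them)
  2-simplices (18): [0,2,5], [0,2,6], [0,3,7], [0,3,8], [0,5,8], [0,6,7], [1,2,3], [1,2,5], [1,3,8], [1,4,5], [1,4,6], [1,6,8], [2,3,4], [2,4,6], [3,4,7], [4,5,7], [5,7,8], [6,7,8]

so the chain groups are C_0 ≅ Z^9, C_1 ≅ Z^27, C_2 ≅ Z^18.

Boundary ∂_1: C_1 → C_0 maps an edge to its endpoints' difference, ∂[p,q] = q − p.
This gives a 9×27 integer matrix of rank 8; reducing to Smith normal form yields diagonal entries (1,1,1,1,1,1,1,1).

∂_2: C_2 → C_1 acts by ∂[p,q,r] = [q,r] − [p,r] + [p,q]. For instance
  ∂[0,5,8] = [5,8] − [0,8] + [0,5],
  ∂[1,3,8] = [3,8] − [1,8] + [1,3].
The resulting 27×18 matrix has rank 18, and its Smith normal form has invariant factors (1,1,1,1,1,1,1,1,1,1,1,1,1,1,1,1,1,2).

Computing H_k = (kernel of ∂_k) / (image of ∂_{k+1}):

  H_0: rank C_0 − rank ∂_1 = 9 − 8 = 1, and the invariant factors of ∂_1 are all 1, so H_0 ≅ Z.
  H_1: rank ker ∂_1 − rank ∂_2 = (27 − 8) − 18 = 1, and ∂_2 has invariant factor 2 > 1, so H_1 ≅ Z ⊕ Z/2.
  H_2: rank ker ∂_2 − rank ∂_3 = (18 − 18) − 0 = 0, and there is no ∂_3, so H_2 ≅ 0.

As a check, the Euler characteristic is 9 − 27 + 18 = 0, which agrees with 1 − 1 + 0 = 0.

H_0 = Z,  H_1 = Z ⊕ Z/2,  H_2 = 0.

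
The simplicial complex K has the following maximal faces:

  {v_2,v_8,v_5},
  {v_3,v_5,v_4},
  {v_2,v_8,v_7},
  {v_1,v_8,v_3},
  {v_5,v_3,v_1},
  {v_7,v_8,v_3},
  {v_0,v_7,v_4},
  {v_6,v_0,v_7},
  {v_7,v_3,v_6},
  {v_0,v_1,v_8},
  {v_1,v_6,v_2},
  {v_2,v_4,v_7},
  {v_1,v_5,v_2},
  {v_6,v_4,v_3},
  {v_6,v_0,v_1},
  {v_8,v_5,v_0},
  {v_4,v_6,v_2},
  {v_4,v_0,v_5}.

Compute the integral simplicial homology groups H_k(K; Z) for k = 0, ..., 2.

H_0 = Z,  H_1 = Z ⊕ Z/2,  H_2 = 0.

K has 9 vertices, 27 edges, 18 triangles.
rank ∂_0 = 0, rank ∂_1 = 8 ⇒ b_0 = 9 − 0 − 8 = 1; all invariant factors of ∂_1 are 1 so no torsion. So H_0 = Z.
rank ∂_1 = 8, rank ∂_2 = 18 ⇒ b_1 = 27 − 8 − 18 = 1; ∂_2 has invariant factor(s) [2] giving torsion. So H_1 = Z ⊕ Z/2.
rank ∂_2 = 18, rank ∂_3 = 0 ⇒ b_2 = 18 − 18 − 0 = 0. So H_2 = 0.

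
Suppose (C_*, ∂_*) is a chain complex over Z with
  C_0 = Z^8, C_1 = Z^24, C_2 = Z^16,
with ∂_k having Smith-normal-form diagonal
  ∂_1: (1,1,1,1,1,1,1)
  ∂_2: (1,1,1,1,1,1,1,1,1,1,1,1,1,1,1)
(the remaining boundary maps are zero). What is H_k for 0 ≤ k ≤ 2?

H_0 = Z,  H_1 = Z^2,  H_2 = Z.

H_0: b_0 = 8 − 0 − 7 = 1; torsion from ∂_1 factors > 1: none. So H_0 = Z.
H_1: b_1 = 24 − 7 − 15 = 2; torsion from ∂_2 factors > 1: none. So H_1 = Z^2.
H_2: b_2 = 16 − 15 − 0 = 1; torsion from ∂_3 factors > 1: none. So H_2 = Z.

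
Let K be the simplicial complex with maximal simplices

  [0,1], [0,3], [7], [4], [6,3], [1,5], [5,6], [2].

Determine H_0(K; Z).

H_0 = Z^4.

Take the total order 0 < 1 < 2 < 3 < 4 < 5 < 6 < 7 on the vertex set. Then K (dimension 1) consists of the simplices:

  0-simplices (8): [0], [1], [2], [3], [4], [5], [6], [7]
  1-simplices (5): [0,1], [0,3], [1,5], [3,6], [5,6]

so the chain groups are C_0 ≅ Z^8, C_1 ≅ Z^5.

The boundary map ∂_1: C_1 → C_0 maps an edge to its endpoints' difference, ∂[p,q] = q − p. For instance
  ∂[0,3] = [3] − [0].
This gives a 8×5 integer matrix of rank 4; reducing to Smith normal form yields diagonal entries (1,1,1,1).

Computing H_k = (kernel of ∂_k) / (image of ∂_{k+1}):

  H_0: rank C_0 − rank ∂_1 = 8 − 4 = 4, and the invariant factors of ∂_1 are all 1, so H_0 ≅ Z^4.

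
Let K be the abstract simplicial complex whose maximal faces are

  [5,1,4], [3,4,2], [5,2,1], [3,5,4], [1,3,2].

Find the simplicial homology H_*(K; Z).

H_0 = Z,  H_1 = Z,  H_2 = 0.

We work with the vertex ordering 1 < 2 < 3 < 4 < 5. The simplices of K, each written with vertices in increasing order, are:

  0-simplices (5): [1], [2], [3], [4], [5]
  1-simplices (10): [1,2], [1,3], [1,4], [1,5], [2,3], [2,4], [2,5], [3,4], [3,5], [4,5]
  2-simplices (5): [1,2,3], [1,2,5], [1,4,5], [2,3,4], [3,4,5]

so the chain groups are C_0 ≅ Z^5, C_1 ≅ Z^10, C_2 ≅ Z^5.

∂_1: C_1 → C_0 sends each edge [p,q] (with p < q) to q − p.
The 5×10 boundary matrix has rank 4 and Smith normal form diag(1,1,1,1).

∂_2: C_2 → C_1 acts by ∂[p,q,r] = [q,r] − [p,r] + [p,q]. For instance
  ∂[1,2,5] = [2,5] − [1,5] + [1,2],
  ∂[2,3,4] = [3,4] − [2,4] + [2,3].
The 10×5 boundary matrix has rank 5 and Smith normal form diag(1,1,1,1,1).

From H_k ≅ ker(∂_k) / im(∂_{k+1}) we obtain:

  H_0: rank C_0 − rank ∂_1 = 5 − 4 = 1, and the invariant factors of ∂_1 are all 1, so H_0 ≅ Z.
  H_1: rank ker ∂_1 − rank ∂_2 = (10 − 4) − 5 = 1, and the invariant factors of ∂_2 are all 1, so H_1 ≅ Z.
  H_2: rank ker ∂_2 − rank ∂_3 = (5 − 5) − 0 = 0, and there is no ∂_3, so H_2 ≅ 0.

As a check, the Euler characteristic is 5 − 10 + 5 = 0, which agrees with 1 − 1 + 0 = 0.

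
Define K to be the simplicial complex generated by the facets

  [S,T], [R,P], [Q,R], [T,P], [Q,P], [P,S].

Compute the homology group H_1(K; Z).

Take the total order P < Q < R < S < T on the vertex set. Then K (dimension 1) consists of the simplices:

  0-simplices (5): P, Q, R, S, T
  1-simplices (6): PQ, PR, PS, PT, QR, ST

Hence C_0 ≅ Z^5, C_1 ≅ Z^6.

Boundary ∂_1: C_1 → C_0 sends each edge [p,q] (with p < q) to q − p. For instance
  ∂PR = R − P.
This gives a 5×6 integer matrix of rank 4; reducing to Smith normal form yields diagonal entries (1,1,1,1).

Reading off H_k = ker ∂_k / im ∂_{k+1}:

  H_1: rank ker ∂_1 − rank ∂_2 = (6 − 4) − 0 = 2, and there is no ∂_2, so H_1 = Z^2.

H_1 ≅ Z^2.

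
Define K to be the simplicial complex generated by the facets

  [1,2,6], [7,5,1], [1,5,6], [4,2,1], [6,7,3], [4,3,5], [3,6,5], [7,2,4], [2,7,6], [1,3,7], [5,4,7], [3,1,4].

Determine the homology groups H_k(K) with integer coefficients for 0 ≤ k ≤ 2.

H_0 = Z,  H_1 = Z_2,  H_2 = 0.

Take the total order 1 < 2 < 3 < 4 < 5 < 6 < 7 on the vertex set. Then K (dimension 2) consists of the simplices:

  0-simplices (7): [1], [2], [3], [4], [5], [6], [7]
  1-simplices (18): [1,2], [1,3], [1,4], [1,5], [1,6], [1,7], [2,4], [2,6], [2,7], [3,4], [3,5], [3,6], [3,7], [4,5], [4,7], [5,6], [5,7], [6,7]
  2-simplices (12): [1,2,4], [1,2,6], [1,3,4], [1,3,7], [1,5,6], [1,5,7], [2,4,7], [2,6,7], [3,4,5], [3,5,6], [3,6,7], [4,5,7]

so the chain groups are C_0 ≅ Z^7, C_1 ≅ Z^18, C_2 ≅ Z^12.

∂_1: C_1 → C_0 sends each edge [p,q] (with p < q) to q − p. For instance
  ∂[3,5] = [5] − [3].
The resulting 7×18 matrix has rank 6, and its Smith normal form has invariant factors (1,1,1,1,1,1).

Boundary ∂_2: C_2 → C_1 sends each 2-simplex [p,q,r] to [q,r] − [p,r] + [p,q]. For instance
  ∂[1,5,7] = [5,7] − [1,7] + [1,5],
  ∂[4,5,7] = [5,7] − [4,7] + [4,5].
The 18×12 boundary matrix has rank 12 and Smith normal form diag(1,1,1,1,1,1,1,1,1,1,1,2).

Computing H_k = (kernel of ∂_k) / (image of ∂_{k+1}):

  H_0: rank C_0 − rank ∂_1 = 7 − 6 = 1, and the invariant factors of ∂_1 are all 1, so H_0 ≅ Z.
  H_1: rank ker ∂_1 − rank ∂_2 = (18 − 6) − 12 = 0, and ∂_2 has invariant factor 2 > 1, so H_1 ≅ Z_2.
  H_2: rank ker ∂_2 − rank ∂_3 = (12 − 12) − 0 = 0, and there is no ∂_3, so H_2 ≅ 0.

As a check, the Euler characteristic is 7 − 18 + 12 = 1, which agrees with 1 − 0 + 0 = 1.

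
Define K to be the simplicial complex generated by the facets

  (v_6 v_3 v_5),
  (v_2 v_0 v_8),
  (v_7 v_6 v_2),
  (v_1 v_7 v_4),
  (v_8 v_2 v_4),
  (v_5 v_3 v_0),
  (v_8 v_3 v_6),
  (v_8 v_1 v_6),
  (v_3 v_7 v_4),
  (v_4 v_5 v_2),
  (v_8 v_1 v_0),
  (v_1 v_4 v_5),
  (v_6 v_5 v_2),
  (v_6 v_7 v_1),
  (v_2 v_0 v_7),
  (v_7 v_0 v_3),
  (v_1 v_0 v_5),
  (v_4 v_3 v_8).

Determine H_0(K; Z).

H_0 ≅ Z.

We work with the vertex ordering v_0 < v_1 < v_2 < v_3 < v_4 < v_5 < v_6 < v_7 < v_8. The simplices of K, each written with vertices in increasing order, are:

  0-simplices (9): [v_0], [v_1], [v_2], [v_3], [v_4], [v_5], [v_6], [v_7], [v_8]
  1-simplices (27): (27 of them)
  2-simplices (18): (18 of them)

so the chain groups are C_0 ≅ Z^9, C_1 ≅ Z^27, C_2 ≅ Z^18.

Boundary ∂_1: C_1 → C_0 maps an edge to its endpoints' difference, ∂[p,q] = q − p.
As a 9×27 matrix over Z this has rank 8, with invariant factors (1,1,1,1,1,1,1,1).

Boundary ∂_2: C_2 → C_1 sends each 2-simplex [p,q,r] to [q,r] − [p,r] + [p,q]. For instance
  ∂[v_0,v_3,v_7] = [v_3,v_7] − [v_0,v_7] + [v_0,v_3],
  ∂[v_2,v_4,v_8] = [v_4,v_8] − [v_2,v_8] + [v_2,v_4].
This gives a 27×18 integer matrix of rank 17; reducing to Smith normal form yields diagonal entries (1,1,1,1,1,1,1,1,1,1,1,1,1,1,1,1,1).

Reading off H_k = ker ∂_k / im ∂_{k+1}:

  H_0: rank C_0 − rank ∂_1 = 9 − 8 = 1, and the invariant factors of ∂_1 are all 1, so H_0 = Z.

(K is a triangulation of the torus T^2.)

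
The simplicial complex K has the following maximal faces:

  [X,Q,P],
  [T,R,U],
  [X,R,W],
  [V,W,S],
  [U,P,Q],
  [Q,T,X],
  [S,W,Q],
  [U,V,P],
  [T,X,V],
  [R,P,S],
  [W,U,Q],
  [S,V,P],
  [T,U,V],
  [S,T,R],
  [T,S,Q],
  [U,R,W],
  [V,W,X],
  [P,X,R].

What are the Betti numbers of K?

Order the vertices as P < Q < R < S < T < U < V < W < X. Listing each simplex with vertices in this order, K has dimension 2 with simplices:

  0-simplices (9): P, Q, R, S, T, U, V, W, X
  1-simplices (27): PQ, PR, PS, PU, PV, PX, QS, QT, QU, QW, QX, RS, RT, RU, RW, RX, ST, SV, SW, TU, TV, TX, UV, UW, VW, VX, WX
  2-simplices (18): PQU, PQX, PRS, PRX, PSV, PUV, QST, QSW, QTX, QUW, RST, RTU, RUW, RWX, SVW, TUV, TVX, VWX

giving chain groups C_0 ≅ Z^9, C_1 ≅ Z^27, C_2 ≅ Z^18.

Boundary ∂_1: C_1 → C_0 sends each edge [p,q] (with p < q) to q − p.
As a 9×27 matrix over Z this has rank 8, with invariant factors (1,1,1,1,1,1,1,1).

∂_2: C_2 → C_1 sends each 2-simplex [p,q,r] to [q,r] − [p,r] + [p,q]. For instance
  ∂TUV = UV − TV + TU,
  ∂PRX = RX − PX + PR.
The resulting 27×18 matrix has rank 17, and its Smith normal form has invariant factors (1,1,1,1,1,1,1,1,1,1,1,1,1,1,1,1,1).

Computing H_k = (kernel of ∂_k) / (image of ∂_{k+1}):

  H_0: rank C_0 − rank ∂_1 = 9 − 8 = 1, and the invariant factors of ∂_1 are all 1, so H_0 = Z.
  H_1: rank ker ∂_1 − rank ∂_2 = (27 − 8) − 17 = 2, and the invariant factors of ∂_2 are all 1, so H_1 = Z^2.
  H_2: rank ker ∂_2 − rank ∂_3 = (18 − 17) − 0 = 1, and there is no ∂_3, so H_2 = Z.

As a check, the Euler characteristic is 9 − 27 + 18 = 0, which agrees with 1 − 2 + 1 = 0.

Hence the Betti numbers are b_0 = 1, b_1 = 2, b_2 = 1.

b_0 = 1, b_1 = 2, b_2 = 1.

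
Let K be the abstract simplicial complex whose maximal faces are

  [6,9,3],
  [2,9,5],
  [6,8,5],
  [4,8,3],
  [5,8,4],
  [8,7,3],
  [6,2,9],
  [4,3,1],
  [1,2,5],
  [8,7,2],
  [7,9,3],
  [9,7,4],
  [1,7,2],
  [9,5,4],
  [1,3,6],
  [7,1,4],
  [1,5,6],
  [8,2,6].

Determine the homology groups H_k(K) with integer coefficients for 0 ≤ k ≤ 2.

Take the total order 1 < 2 < 3 < 4 < 5 < 6 < 7 < 8 < 9 on the vertex set. Then K (dimension 2) consists of the simplices:

  0-simplices (9): [1], [2], [3], [4], [5], [6], [7], [8], [9]
  1-simplices (27): (27 of them)
  2-simplices (18): [1,2,5], [1,2,7], [1,3,4], [1,3,6], [1,4,7], [1,5,6], [2,5,9], [2,6,8], [2,6,9], [2,7,8], [3,4,8], [3,6,9], [3,7,8], [3,7,9], [4,5,8], [4,5,9], [4,7,9], [5,6,8]

giving chain groups C_0 ≅ Z^9, C_1 ≅ Z^27, C_2 ≅ Z^18.

∂_1: C_1 → C_0 maps an edge to its endpoints' difference, ∂[p,q] = q − p. For instance
  ∂[4,8] = [8] − [4].
As a 9×27 matrix over Z this has rank 8, with invariant factors (1,1,1,1,1,1,1,1).

The boundary map ∂_2: C_2 → C_1 acts by ∂[p,q,r] = [q,r] − [p,r] + [p,q]. For instance
  ∂[4,5,9] = [5,9] − [4,9] + [4,5],
  ∂[3,7,9] = [7,9] − [3,9] + [3,7].
As a 27×18 matrix over Z this has rank 18, with invariant factors (1,1,1,1,1,1,1,1,1,1,1,1,1,1,1,1,1,2).

From H_k ≅ ker(∂_k) / im(∂_{k+1}) we obtain:

  H_0: rank C_0 − rank ∂_1 = 9 − 8 = 1, and the invariant factors of ∂_1 are all 1, so H_0 ≅ Z.
  H_1: rank ker ∂_1 − rank ∂_2 = (27 − 8) − 18 = 1, and ∂_2 has invariant factor 2 > 1, so H_1 ≅ Z ⊕ Z/2Z.
  H_2: rank ker ∂_2 − rank ∂_3 = (18 − 18) − 0 = 0, and there is no ∂_3, so H_2 ≅ 0.

(K is a triangulation of the Klein bottle.)

H_0 = Z,  H_1 = Z ⊕ Z/2Z,  H_2 = 0.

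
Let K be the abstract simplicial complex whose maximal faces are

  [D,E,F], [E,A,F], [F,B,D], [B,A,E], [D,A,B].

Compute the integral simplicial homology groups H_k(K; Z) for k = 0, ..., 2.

H_0 ≅ Z,  H_1 ≅ Z,  H_2 = 0.

Fix the vertex order A < B < D < E < F and write every simplex with vertices in increasing order. Then dim K = 2 and the simplices of K are:

  0-simplices (5): A, B, D, E, F
  1-simplices (10): AB, AD, AE, AF, BD, BE, BF, DE, DF, EF
  2-simplices (5): ABD, ABE, AEF, BDF, DEF

giving chain groups C_0 ≅ Z^5, C_1 ≅ Z^10, C_2 ≅ Z^5.

∂_1: C_1 → C_0 maps an edge to its endpoints' difference, ∂[p,q] = q − p. For instance
  ∂BE = E − B.
The 5×10 boundary matrix has rank 4 and Smith normal form diag(1,1,1,1).

Boundary ∂_2: C_2 → C_1 acts by ∂[p,q,r] = [q,r] − [p,r] + [p,q]. For instance
  ∂AEF = EF − AF + AE,
  ∂DEF = EF − DF + DE.
The 10×5 boundary matrix has rank 5 and Smith normal form diag(1,1,1,1,1).

Reading off H_k = ker ∂_k / im ∂_{k+1}:

  H_0: rank C_0 − rank ∂_1 = 5 − 4 = 1, and the invariant factors of ∂_1 are all 1, so H_0 = Z.
  H_1: rank ker ∂_1 − rank ∂_2 = (10 − 4) − 5 = 1, and the invariant factors of ∂_2 are all 1, so H_1 = Z.
  H_2: rank ker ∂_2 − rank ∂_3 = (5 − 5) − 0 = 0, and there is no ∂_3, so H_2 = 0.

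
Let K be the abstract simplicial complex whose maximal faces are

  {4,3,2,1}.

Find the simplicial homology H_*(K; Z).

Order the vertices as 1 < 2 < 3 < 4. Listing each simplex with vertices in this order, K has dimension 3 with simplices:

  0-simplices (4): [1], [2], [3], [4]
  1-simplices (6): [1,2], [1,3], [1,4], [2,3], [2,4], [3,4]
  2-simplices (4): [1,2,3], [1,2,4], [1,3,4], [2,3,4]
  3-simplices (1): [1,2,3,4]

giving chain groups C_0 ≅ Z^4, C_1 ≅ Z^6, C_2 ≅ Z^4, C_3 ≅ Z^1.

The boundary map ∂_1: C_1 → C_0 maps an edge to its endpoints' difference, ∂[p,q] = q − p. For instance
  ∂[2,3] = [3] − [2].
As a 4×6 matrix over Z this has rank 3, with invariant factors (1,1,1).

The boundary map ∂_2: C_2 → C_1 acts by ∂[p,q,r] = [q,r] − [p,r] + [p,q]. For instance
  ∂[1,3,4] = [3,4] − [1,4] + [1,3],
  ∂[2,3,4] = [3,4] − [2,4] + [2,3].
The resulting 6×4 matrix has rank 3, and its Smith normal form has invariant factors (1,1,1).

The boundary map ∂_3: C_3 → C_2 sends each 3-simplex σ to the alternating sum Σ_i (−1)^i (σ with its i-th vertex removed). For instance
  ∂[1,2,3,4] = [2,3,4] − [1,3,4] + [1,2,4] − [1,2,3].
As a 4×1 matrix over Z this has rank 1, with invariant factors (1).

Reading off H_k = ker ∂_k / im ∂_{k+1}:

  H_0: rank C_0 − rank ∂_1 = 4 − 3 = 1, and the invariant factors of ∂_1 are all 1, so H_0 = Z.
  H_1: rank ker ∂_1 − rank ∂_2 = (6 − 3) − 3 = 0, and the invariant factors of ∂_2 are all 1, so H_1 = 0.
  H_2: rank ker ∂_2 − rank ∂_3 = (4 − 3) − 1 = 0, and the invariant factors of ∂_3 are all 1, so H_2 = 0.
  H_3: rank ker ∂_3 − rank ∂_4 = (1 − 1) − 0 = 0, and there is no ∂_4, so H_3 = 0.

As a check, the Euler characteristic is 4 − 6 + 4 − 1 = 1, which agrees with 1 − 0 + 0 − 0 = 1.

H_0 = Z,  H_1 = 0,  H_2 = 0,  H_3 = 0.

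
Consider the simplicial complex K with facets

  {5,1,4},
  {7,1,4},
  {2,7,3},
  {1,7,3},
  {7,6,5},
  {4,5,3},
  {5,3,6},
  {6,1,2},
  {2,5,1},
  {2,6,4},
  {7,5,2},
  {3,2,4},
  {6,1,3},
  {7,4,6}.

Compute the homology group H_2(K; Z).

H_2 ≅ Z.

Fix the vertex order 1 < 2 < 3 < 4 < 5 < 6 < 7 and write every simplex with vertices in increasing order. Then dim K = 2 and the simplices of K are:

  0-simplices (7): [1], [2], [3], [4], [5], [6], [7]
  1-simplices (21): [1,2], [1,3], [1,4], [1,5], [1,6], [1,7], [2,3], [2,4], [2,5], [2,6], [2,7], [3,4], [3,5], [3,6], [3,7], [4,5], [4,6], [4,7], [5,6], [5,7], [6,7]
  2-simplices (14): [1,2,5], [1,2,6], [1,3,6], [1,3,7], [1,4,5], [1,4,7], [2,3,4], [2,3,7], [2,4,6], [2,5,7], [3,4,5], [3,5,6], [4,6,7], [5,6,7]

Hence C_0 ≅ Z^7, C_1 ≅ Z^21, C_2 ≅ Z^14.

∂_1: C_1 → C_0 maps an edge to its endpoints' difference, ∂[p,q] = q − p.
The resulting 7×21 matrix has rank 6, and its Smith normal form has invariant factors (1,1,1,1,1,1).

The boundary map ∂_2: C_2 → C_1 sends each 2-simplex [p,q,r] to [q,r] − [p,r] + [p,q]. For instance
  ∂[1,2,5] = [2,5] − [1,5] + [1,2],
  ∂[2,3,4] = [3,4] − [2,4] + [2,3].
The resulting 21×14 matrix has rank 13, and its Smith normal form has invariant factors (1,1,1,1,1,1,1,1,1,1,1,1,1).

Reading off H_k = ker ∂_k / im ∂_{k+1}:

  H_2: rank ker ∂_2 − rank ∂_3 = (14 − 13) − 0 = 1, and there is no ∂_3, so H_2 ≅ Z.

(K is a triangulation of the torus T^2.)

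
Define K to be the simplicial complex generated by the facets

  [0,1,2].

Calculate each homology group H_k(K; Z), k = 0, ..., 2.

H_0 ≅ Z,  H_1 = 0,  H_2 = 0.

Fix the vertex order 0 < 1 < 2 and write every simplex with vertices in increasing order. Then dim K = 2 and the simplices of K are:

  0-simplices (3): [0], [1], [2]
  1-simplices (3): [0,1], [0,2], [1,2]
  2-simplices (1): [0,1,2]

so the chain groups are C_0 ≅ Z^3, C_1 ≅ Z^3, C_2 ≅ Z^1.

∂_1: C_1 → C_0 sends each edge [p,q] (with p < q) to q − p. For instance
  ∂[1,2] = [2] − [1].
As a 3×3 matrix over Z this has rank 2, with invariant factors (1,1).

∂_2: C_2 → C_1 acts by ∂[p,q,r] = [q,r] − [p,r] + [p,q]. For instance
  ∂[0,1,2] = [1,2] − [0,2] + [0,1].
The resulting 3×1 matrix has rank 1, and its Smith normal form has invariant factors (1).

Computing H_k = (kernel of ∂_k) / (image of ∂_{k+1}):

  H_0: rank C_0 − rank ∂_1 = 3 − 2 = 1, and the invariant factors of ∂_1 are all 1, so H_0 = Z.
  H_1: rank ker ∂_1 − rank ∂_2 = (3 − 2) − 1 = 0, and the invariant factors of ∂_2 are all 1, so H_1 = 0.
  H_2: rank ker ∂_2 − rank ∂_3 = (1 − 1) − 0 = 0, and there is no ∂_3, so H_2 = 0.

(K is a triangulation of the 2-simplex.)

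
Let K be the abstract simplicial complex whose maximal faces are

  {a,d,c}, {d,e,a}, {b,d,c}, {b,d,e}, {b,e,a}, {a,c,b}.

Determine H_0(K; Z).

Take the total order a < b < c < d < e on the vertex set. Then K (dimension 2) consists of the simplices:

  0-simplices (5): a, b, c, d, e
  1-simplices (9): ab, ac, ad, ae, bc, bd, be, cd, de
  2-simplices (6): abc, abe, acd, ade, bcd, bde

giving chain groups C_0 ≅ Z^5, C_1 ≅ Z^9, C_2 ≅ Z^6.

The boundary map ∂_1: C_1 → C_0 sends each edge [p,q] (with p < q) to q − p. For instance
  ∂be = e − b.
The 5×9 boundary matrix has rank 4 and Smith normal form diag(1,1,1,1).

∂_2: C_2 → C_1 sends each 2-simplex [p,q,r] to [q,r] − [p,r] + [p,q]. For instance
  ∂abe = be − ae + ab,
  ∂bcd = cd − bd + bc.
The 9×6 boundary matrix has rank 5 and Smith normal form diag(1,1,1,1,1).

Reading off H_k = ker ∂_k / im ∂_{k+1}:

  H_0: rank C_0 − rank ∂_1 = 5 − 4 = 1, and the invariant factors of ∂_1 are all 1, so H_0 ≅ Z.

H_0 ≅ Z.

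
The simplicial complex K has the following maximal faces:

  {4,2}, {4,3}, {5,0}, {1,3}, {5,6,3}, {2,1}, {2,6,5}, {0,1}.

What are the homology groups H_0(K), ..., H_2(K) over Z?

Fix the vertex order 0 < 1 < 2 < 3 < 4 < 5 < 6 and write every simplex with vertices in increasing order. Then dim K = 2 and the simplices of K are:

  0-simplices (7): [0], [1], [2], [3], [4], [5], [6]
  1-simplices (11): [0,1], [0,5], [1,2], [1,3], [2,4], [2,5], [2,6], [3,4], [3,5], [3,6], [5,6]
  2-simplices (2): [2,5,6], [3,5,6]

giving chain groups C_0 ≅ Z^7, C_1 ≅ Z^11, C_2 ≅ Z^2.

Boundary ∂_1: C_1 → C_0 is given by ∂[p,q] = [q] − [p]. For instance
  ∂[0,1] = [1] − [0].
The resulting 7×11 matrix has rank 6, and its Smith normal form has invariant factors (1,1,1,1,1,1).

∂_2: C_2 → C_1 sends each 2-simplex [p,q,r] to [q,r] − [p,r] + [p,q]. For instance
  ∂[3,5,6] = [5,6] − [3,6] + [3,5],
  ∂[2,5,6] = [5,6] − [2,6] + [2,5].
As a 11×2 matrix over Z this has rank 2, with invariant factors (1,1).

From H_k ≅ ker(∂_k) / im(∂_{k+1}) we obtain:

  H_0: rank C_0 − rank ∂_1 = 7 − 6 = 1, and the invariant factors of ∂_1 are all 1, so H_0 = Z.
  H_1: rank ker ∂_1 − rank ∂_2 = (11 − 6) − 2 = 3, and the invariant factors of ∂_2 are all 1, so H_1 = Z^3.
  H_2: rank ker ∂_2 − rank ∂_3 = (2 − 2) − 0 = 0, and there is no ∂_3, so H_2 = 0.

As a check, the Euler characteristic is 7 − 11 + 2 = -2, which agrees with 1 − 3 + 0 = -2.

H_0 = Z,  H_1 = Z^3,  H_2 = 0.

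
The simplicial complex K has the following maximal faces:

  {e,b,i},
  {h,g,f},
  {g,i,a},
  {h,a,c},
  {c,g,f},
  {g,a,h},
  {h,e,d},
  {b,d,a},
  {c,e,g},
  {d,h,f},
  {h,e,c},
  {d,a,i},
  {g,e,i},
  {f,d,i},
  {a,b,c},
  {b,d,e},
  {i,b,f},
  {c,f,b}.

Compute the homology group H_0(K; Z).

We work with the vertex ordering a < b < c < d < e < f < g < h < i. The simplices of K, each written with vertices in increasing order, are:

  0-simplices (9): a, b, c, d, e, f, g, h, i
  1-simplices (27): ab, ac, ad, ag, ah, ai, bc, bd, be, bf, bi, ce, cf, cg, ch, de, df, dh, di, eg, eh, ei, fg, fh, fi, gh, gi
  2-simplices (18): abc, abd, ach, adi, agh, agi, bcf, bde, bei, bfi, ceg, ceh, cfg, deh, dfh, dfi, egi, fgh

giving chain groups C_0 ≅ Z^9, C_1 ≅ Z^27, C_2 ≅ Z^18.

Boundary ∂_1: C_1 → C_0 sends each edge [p,q] (with p < q) to q − p. For instance
  ∂de = e − d.
The resulting 9×27 matrix has rank 8, and its Smith normal form has invariant factors (1,1,1,1,1,1,1,1).

The boundary map ∂_2: C_2 → C_1 acts by ∂[p,q,r] = [q,r] − [p,r] + [p,q]. For instance
  ∂egi = gi − ei + eg,
  ∂ach = ch − ah + ac.
The resulting 27×18 matrix has rank 18, and its Smith normal form has invariant factors (1,1,1,1,1,1,1,1,1,1,1,1,1,1,1,1,1,2).

Now H_k = ker ∂_k / im ∂_{k+1}, so:

  H_0: rank C_0 − rank ∂_1 = 9 − 8 = 1, and the invariant factors of ∂_1 are all 1, so H_0 ≅ Z.

(K is a triangulation of the Klein bottle.)

H_0 ≅ Z.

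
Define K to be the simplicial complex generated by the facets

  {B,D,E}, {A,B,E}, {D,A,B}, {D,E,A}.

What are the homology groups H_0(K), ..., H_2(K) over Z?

Fix the vertex order A < B < D < E and write every simplex with vertices in increasing order. Then dim K = 2 and the simplices of K are:

  0-simplices (4): A, B, D, E
  1-simplices (6): AB, AD, AE, BD, BE, DE
  2-simplices (4): ABD, ABE, ADE, BDE

Hence C_0 ≅ Z^4, C_1 ≅ Z^6, C_2 ≅ Z^4.

Boundary ∂_1: C_1 → C_0 sends each edge [p,q] (with p < q) to q − p. For instance
  ∂AD = D − A.
The resulting 4×6 matrix has rank 3, and its Smith normal form has invariant factors (1,1,1).

∂_2: C_2 → C_1 sends each 2-simplex [p,q,r] to [q,r] − [p,r] + [p,q]. For instance
  ∂ABD = BD − AD + AB,
  ∂ADE = DE − AE + AD.
As a 6×4 matrix over Z this has rank 3, with invariant factors (1,1,1).

Computing H_k = (kernel of ∂_k) / (image of ∂_{k+1}):

  H_0: rank C_0 − rank ∂_1 = 4 − 3 = 1, and the invariant factors of ∂_1 are all 1, so H_0 = Z.
  H_1: rank ker ∂_1 − rank ∂_2 = (6 − 3) − 3 = 0, and the invariant factors of ∂_2 are all 1, so H_1 = 0.
  H_2: rank ker ∂_2 − rank ∂_3 = (4 − 3) − 0 = 1, and there is no ∂_3, so H_2 = Z.

(K is a triangulation of the 2-sphere S^2.)

H_0 = Z,  H_1 = 0,  H_2 = Z.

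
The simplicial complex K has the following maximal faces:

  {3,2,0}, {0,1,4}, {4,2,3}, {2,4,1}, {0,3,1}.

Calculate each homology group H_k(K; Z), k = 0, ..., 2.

We work with the vertex ordering 0 < 1 < 2 < 3 < 4. The simplices of K, each written with vertices in increasing order, are:

  0-simplices (5): [0], [1], [2], [3], [4]
  1-simplices (10): [0,1], [0,2], [0,3], [0,4], [1,2], [1,3], [1,4], [2,3], [2,4], [3,4]
  2-simplices (5): [0,1,3], [0,1,4], [0,2,3], [1,2,4], [2,3,4]

Hence C_0 ≅ Z^5, C_1 ≅ Z^10, C_2 ≅ Z^5.

∂_1: C_1 → C_0 is given by ∂[p,q] = [q] − [p]. For instance
  ∂[1,2] = [2] − [1].
The resulting 5×10 matrix has rank 4, and its Smith normal form has invariant factors (1,1,1,1).

Boundary ∂_2: C_2 → C_1 sends each 2-simplex [p,q,r] to [q,r] − [p,r] + [p,q]. For instance
  ∂[1,2,4] = [2,4] − [1,4] + [1,2],
  ∂[0,1,4] = [1,4] − [0,4] + [0,1].
The resulting 10×5 matrix has rank 5, and its Smith normal form has invariant factors (1,1,1,1,1).

Computing H_k = (kernel of ∂_k) / (image of ∂_{k+1}):

  H_0: rank C_0 − rank ∂_1 = 5 − 4 = 1, and the invariant factors of ∂_1 are all 1, so H_0 ≅ Z.
  H_1: rank ker ∂_1 − rank ∂_2 = (10 − 4) − 5 = 1, and the invariant factors of ∂_2 are all 1, so H_1 ≅ Z.
  H_2: rank ker ∂_2 − rank ∂_3 = (5 − 5) − 0 = 0, and there is no ∂_3, so H_2 ≅ 0.

(K is a triangulation of the Möbius band.)

H_0 ≅ Z,  H_1 ≅ Z,  H_2 = 0.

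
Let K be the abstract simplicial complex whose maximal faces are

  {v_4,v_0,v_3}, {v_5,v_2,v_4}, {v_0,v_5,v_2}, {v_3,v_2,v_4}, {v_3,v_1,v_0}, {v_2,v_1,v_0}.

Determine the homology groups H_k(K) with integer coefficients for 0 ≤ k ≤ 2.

Fix the vertex order v_0 < v_1 < v_2 < v_3 < v_4 < v_5 and write every simplex with vertices in increasing order. Then dim K = 2 and the simplices of K are:

  0-simplices (6): [v_0], [v_1], [v_2], [v_3], [v_4], [v_5]
  1-simplices (12): [v_0,v_1], [v_0,v_2], [v_0,v_3], [v_0,v_4], [v_0,v_5], [v_1,v_2], [v_1,v_3], [v_2,v_3], [v_2,v_4], [v_2,v_5], [v_3,v_4], [v_4,v_5]
  2-simplices (6): [v_0,v_1,v_2], [v_0,v_1,v_3], [v_0,v_2,v_5], [v_0,v_3,v_4], [v_2,v_3,v_4], [v_2,v_4,v_5]

so the chain groups are C_0 ≅ Z^6, C_1 ≅ Z^12, C_2 ≅ Z^6.

The boundary map ∂_1: C_1 → C_0 is given by ∂[p,q] = [q] − [p].
As a 6×12 matrix over Z this has rank 5, with invariant factors (1,1,1,1,1).

∂_2: C_2 → C_1 sends each 2-simplex [p,q,r] to [q,r] − [p,r] + [p,q]. For instance
  ∂[v_0,v_3,v_4] = [v_3,v_4] − [v_0,v_4] + [v_0,v_3],
  ∂[v_0,v_1,v_2] = [v_1,v_2] − [v_0,v_2] + [v_0,v_1].
The 12×6 boundary matrix has rank 6 and Smith normal form diag(1,1,1,1,1,1).

Reading off H_k = ker ∂_k / im ∂_{k+1}:

  H_0: rank C_0 − rank ∂_1 = 6 − 5 = 1, and the invariant factors of ∂_1 are all 1, so H_0 = Z.
  H_1: rank ker ∂_1 − rank ∂_2 = (12 − 5) − 6 = 1, and the invariant factors of ∂_2 are all 1, so H_1 = Z.
  H_2: rank ker ∂_2 − rank ∂_3 = (6 − 6) − 0 = 0, and there is no ∂_3, so H_2 = 0.

H_0 ≅ Z,  H_1 ≅ Z,  H_2 = 0.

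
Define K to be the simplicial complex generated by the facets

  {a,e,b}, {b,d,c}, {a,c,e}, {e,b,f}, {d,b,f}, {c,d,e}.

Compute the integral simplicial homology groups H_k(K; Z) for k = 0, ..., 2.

K has 6 vertices, 12 edges, 6 triangles.
rank ∂_0 = 0, rank ∂_1 = 5 ⇒ b_0 = 6 − 0 − 5 = 1; all invariant factors of ∂_1 are 1 so no torsion. So H_0 ≅ Z.
rank ∂_1 = 5, rank ∂_2 = 6 ⇒ b_1 = 12 − 5 − 6 = 1; all invariant factors of ∂_2 are 1 so no torsion. So H_1 ≅ Z.
rank ∂_2 = 6, rank ∂_3 = 0 ⇒ b_2 = 6 − 6 − 0 = 0. So H_2 ≅ 0.

H_0 = Z,  H_1 = Z,  H_2 = 0.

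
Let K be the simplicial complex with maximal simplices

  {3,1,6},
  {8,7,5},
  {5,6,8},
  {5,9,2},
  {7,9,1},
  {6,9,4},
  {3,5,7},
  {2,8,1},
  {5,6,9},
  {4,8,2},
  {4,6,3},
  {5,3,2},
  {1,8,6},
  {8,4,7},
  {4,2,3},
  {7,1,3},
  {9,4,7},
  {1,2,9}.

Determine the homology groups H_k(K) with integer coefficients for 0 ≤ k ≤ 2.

We work with the vertex ordering 1 < 2 < 3 < 4 < 5 < 6 < 7 < 8 < 9. The simplices of K, each written with vertices in increasing order, are:

  0-simplices (9): [1], [2], [3], [4], [5], [6], [7], [8], [9]
  1-simplices (27): (27 of them)
  2-simplices (18): [1,2,8], [1,2,9], [1,3,6], [1,3,7], [1,6,8], [1,7,9], [2,3,4], [2,3,5], [2,4,8], [2,5,9], [3,4,6], [3,5,7], [4,6,9], [4,7,8], [4,7,9], [5,6,8], [5,6,9], [5,7,8]

Hence C_0 ≅ Z^9, C_1 ≅ Z^27, C_2 ≅ Z^18.

The boundary map ∂_1: C_1 → C_0 maps an edge to its endpoints' difference, ∂[p,q] = q − p.
As a 9×27 matrix over Z this has rank 8, with invariant factors (1,1,1,1,1,1,1,1).

The boundary map ∂_2: C_2 → C_1 acts by ∂[p,q,r] = [q,r] − [p,r] + [p,q]. For instance
  ∂[2,3,5] = [3,5] − [2,5] + [2,3],
  ∂[1,6,8] = [6,8] − [1,8] + [1,6].
This gives a 27×18 integer matrix of rank 17; reducing to Smith normal form yields diagonal entries (1,1,1,1,1,1,1,1,1,1,1,1,1,1,1,1,1).

Computing H_k = (kernel of ∂_k) / (image of ∂_{k+1}):

  H_0: rank C_0 − rank ∂_1 = 9 − 8 = 1, and the invariant factors of ∂_1 are all 1, so H_0 ≅ Z.
  H_1: rank ker ∂_1 − rank ∂_2 = (27 − 8) − 17 = 2, and the invariant factors of ∂_2 are all 1, so H_1 ≅ Z^2.
  H_2: rank ker ∂_2 − rank ∂_3 = (18 − 17) − 0 = 1, and there is no ∂_3, so H_2 ≅ Z.

(K is a triangulation of the torus T^2.)

H_0 ≅ Z,  H_1 ≅ Z^2,  H_2 ≅ Z.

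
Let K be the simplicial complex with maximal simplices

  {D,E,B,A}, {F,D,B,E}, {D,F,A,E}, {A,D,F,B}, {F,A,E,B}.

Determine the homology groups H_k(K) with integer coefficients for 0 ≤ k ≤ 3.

H_0 = Z,  H_1 = 0,  H_2 = 0,  H_3 = Z.

K has 5 vertices, 10 edges, 10 triangles, 5 3-simplices.
rank ∂_0 = 0, rank ∂_1 = 4 ⇒ b_0 = 5 − 0 − 4 = 1; all invariant factors of ∂_1 are 1 so no torsion. So H_0 ≅ Z.
rank ∂_1 = 4, rank ∂_2 = 6 ⇒ b_1 = 10 − 4 − 6 = 0; all invariant factors of ∂_2 are 1 so no torsion. So H_1 ≅ 0.
rank ∂_2 = 6, rank ∂_3 = 4 ⇒ b_2 = 10 − 6 − 4 = 0; all invariant factors of ∂_3 are 1 so no torsion. So H_2 ≅ 0.
rank ∂_3 = 4, rank ∂_4 = 0 ⇒ b_3 = 5 − 4 − 0 = 1. So H_3 ≅ Z.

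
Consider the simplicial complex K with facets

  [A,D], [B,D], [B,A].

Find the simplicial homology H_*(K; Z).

Order the vertices as A < B < D. Listing each simplex with vertices in this order, K has dimension 1 with simplices:

  0-simplices (3): A, B, D
  1-simplices (3): AB, AD, BD

Hence C_0 ≅ Z^3, C_1 ≅ Z^3.

Boundary ∂_1: C_1 → C_0 maps an edge to its endpoints' difference, ∂[p,q] = q − p.
This gives a 3×3 integer matrix of rank 2; reducing to Smith normal form yields diagonal entries (1,1).

From H_k ≅ ker(∂_k) / im(∂_{k+1}) we obtain:

  H_0: rank C_0 − rank ∂_1 = 3 − 2 = 1, and the invariant factors of ∂_1 are all 1, so H_0 ≅ Z.
  H_1: rank ker ∂_1 − rank ∂_2 = (3 − 2) − 0 = 1, and there is no ∂_2, so H_1 ≅ Z.

As a check, the Euler characteristic is 3 − 3 = 0, which agrees with 1 − 1 = 0.
(K is a triangulation of the circle S^1.)

H_0 ≅ Z,  H_1 ≅ Z.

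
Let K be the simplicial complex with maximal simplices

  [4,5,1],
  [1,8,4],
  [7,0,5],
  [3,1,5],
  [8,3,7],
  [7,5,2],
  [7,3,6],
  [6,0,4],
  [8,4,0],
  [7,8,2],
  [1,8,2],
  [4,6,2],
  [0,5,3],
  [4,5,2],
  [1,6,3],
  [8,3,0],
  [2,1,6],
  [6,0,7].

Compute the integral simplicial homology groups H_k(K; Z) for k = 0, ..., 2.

Order the vertices as 0 < 1 < 2 < 3 < 4 < 5 < 6 < 7 < 8. Listing each simplex with vertices in this order, K has dimension 2 with simplices:

  0-simplices (9): [0], [1], [2], [3], [4], [5], [6], [7], [8]
  1-simplices (27): (27 of them)
  2-simplices (18): [0,3,5], [0,3,8], [0,4,6], [0,4,8], [0,5,7], [0,6,7], [1,2,6], [1,2,8], [1,3,5], [1,3,6], [1,4,5], [1,4,8], [2,4,5], [2,4,6], [2,5,7], [2,7,8], [3,6,7], [3,7,8]

giving chain groups C_0 ≅ Z^9, C_1 ≅ Z^27, C_2 ≅ Z^18.

The boundary map ∂_1: C_1 → C_0 sends each edge [p,q] (with p < q) to q − p. For instance
  ∂[3,6] = [6] − [3].
As a 9×27 matrix over Z this has rank 8, with invariant factors (1,1,1,1,1,1,1,1).

∂_2: C_2 → C_1 acts by ∂[p,q,r] = [q,r] − [p,r] + [p,q]. For instance
  ∂[1,3,5] = [3,5] − [1,5] + [1,3],
  ∂[1,4,5] = [4,5] − [1,5] + [1,4].
The 27×18 boundary matrix has rank 18 and Smith normal form diag(1,1,1,1,1,1,1,1,1,1,1,1,1,1,1,1,1,2).

Computing H_k = (kernel of ∂_k) / (image of ∂_{k+1}):

  H_0: rank C_0 − rank ∂_1 = 9 − 8 = 1, and the invariant factors of ∂_1 are all 1, so H_0 ≅ Z.
  H_1: rank ker ∂_1 − rank ∂_2 = (27 − 8) − 18 = 1, and ∂_2 has invariant factor 2 > 1, so H_1 ≅ Z ⊕ Z/2.
  H_2: rank ker ∂_2 − rank ∂_3 = (18 − 18) − 0 = 0, and there is no ∂_3, so H_2 ≅ 0.

(K is a triangulation of the Klein bottle.)

H_0 ≅ Z,  H_1 ≅ Z ⊕ Z/2,  H_2 = 0.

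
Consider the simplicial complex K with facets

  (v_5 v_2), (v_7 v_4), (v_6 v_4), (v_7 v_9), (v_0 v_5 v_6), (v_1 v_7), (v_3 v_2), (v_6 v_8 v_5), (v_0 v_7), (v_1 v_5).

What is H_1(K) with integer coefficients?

Fix the vertex order v_0 < v_1 < v_2 < v_3 < v_4 < v_5 < v_6 < v_7 < v_8 < v_9 and write every simplex with vertices in increasing order. Then dim K = 2 and the simplices of K are:

  0-simplices (10): [v_0], [v_1], [v_2], [v_3], [v_4], [v_5], [v_6], [v_7], [v_8], [v_9]
  1-simplices (13): [v_0,v_5], [v_0,v_6], [v_0,v_7], [v_1,v_5], [v_1,v_7], [v_2,v_3], [v_2,v_5], [v_4,v_6], [v_4,v_7], [v_5,v_6], [v_5,v_8], [v_6,v_8], [v_7,v_9]
  2-simplices (2): [v_0,v_5,v_6], [v_5,v_6,v_8]

Hence C_0 ≅ Z^10, C_1 ≅ Z^13, C_2 ≅ Z^2.

The boundary map ∂_1: C_1 → C_0 sends each edge [p,q] (with p < q) to q − p. For instance
  ∂[v_0,v_5] = [v_5] − [v_0].
The 10×13 boundary matrix has rank 9 and Smith normal form diag(1,1,1,1,1,1,1,1,1).

The boundary map ∂_2: C_2 → C_1 sends each 2-simplex [p,q,r] to [q,r] − [p,r] + [p,q]. For instance
  ∂[v_5,v_6,v_8] = [v_6,v_8] − [v_5,v_8] + [v_5,v_6],
  ∂[v_0,v_5,v_6] = [v_5,v_6] − [v_0,v_6] + [v_0,v_5].
This gives a 13×2 integer matrix of rank 2; reducing to Smith normal form yields diagonal entries (1,1).

Now H_k = ker ∂_k / im ∂_{k+1}, so:

  H_1: rank ker ∂_1 − rank ∂_2 = (13 − 9) − 2 = 2, and the invariant factors of ∂_2 are all 1, so H_1 = Z^2.

H_1 ≅ Z^2.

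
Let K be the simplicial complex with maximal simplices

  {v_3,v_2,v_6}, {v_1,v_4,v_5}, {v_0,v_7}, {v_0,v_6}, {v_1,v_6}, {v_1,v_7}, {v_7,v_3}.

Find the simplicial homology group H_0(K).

We work with the vertex ordering v_0 < v_1 < v_2 < v_3 < v_4 < v_5 < v_6 < v_7. The simplices of K, each written with vertices in increasing order, are:

  0-simplices (8): [v_0], [v_1], [v_2], [v_3], [v_4], [v_5], [v_6], [v_7]
  1-simplices (11): [v_0,v_6], [v_0,v_7], [v_1,v_4], [v_1,v_5], [v_1,v_6], [v_1,v_7], [v_2,v_3], [v_2,v_6], [v_3,v_6], [v_3,v_7], [v_4,v_5]
  2-simplices (2): [v_1,v_4,v_5], [v_2,v_3,v_6]

Hence C_0 ≅ Z^8, C_1 ≅ Z^11, C_2 ≅ Z^2.

∂_1: C_1 → C_0 is given by ∂[p,q] = [q] − [p]. For instance
  ∂[v_0,v_7] = [v_7] − [v_0].
This gives a 8×11 integer matrix of rank 7; reducing to Smith normal form yields diagonal entries (1,1,1,1,1,1,1).

The boundary map ∂_2: C_2 → C_1 sends each 2-simplex [p,q,r] to [q,r] − [p,r] + [p,q]. For instance
  ∂[v_2,v_3,v_6] = [v_3,v_6] − [v_2,v_6] + [v_2,v_3],
  ∂[v_1,v_4,v_5] = [v_4,v_5] − [v_1,v_5] + [v_1,v_4].
This gives a 11×2 integer matrix of rank 2; reducing to Smith normal form yields diagonal entries (1,1).

From H_k ≅ ker(∂_k) / im(∂_{k+1}) we obtain:

  H_0: rank C_0 − rank ∂_1 = 8 − 7 = 1, and the invariant factors of ∂_1 are all 1, so H_0 = Z.

H_0 ≅ Z.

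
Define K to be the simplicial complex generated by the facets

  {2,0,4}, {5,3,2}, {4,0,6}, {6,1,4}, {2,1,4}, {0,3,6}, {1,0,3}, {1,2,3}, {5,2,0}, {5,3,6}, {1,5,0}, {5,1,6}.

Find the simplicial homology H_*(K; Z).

Take the total order 0 < 1 < 2 < 3 < 4 < 5 < 6 on the vertex set. Then K (dimension 2) consists of the simplices:

  0-simplices (7): [0], [1], [2], [3], [4], [5], [6]
  1-simplices (18): [0,1], [0,2], [0,3], [0,4], [0,5], [0,6], [1,2], [1,3], [1,4], [1,5], [1,6], [2,3], [2,4], [2,5], [3,5], [3,6], [4,6], [5,6]
  2-simplices (12): [0,1,3], [0,1,5], [0,2,4], [0,2,5], [0,3,6], [0,4,6], [1,2,3], [1,2,4], [1,4,6], [1,5,6], [2,3,5], [3,5,6]

so the chain groups are C_0 ≅ Z^7, C_1 ≅ Z^18, C_2 ≅ Z^12.

Boundary ∂_1: C_1 → C_0 is given by ∂[p,q] = [q] − [p]. For instance
  ∂[1,3] = [3] − [1].
This gives a 7×18 integer matrix of rank 6; reducing to Smith normal form yields diagonal entries (1,1,1,1,1,1).

∂_2: C_2 → C_1 maps a triangle to the signed sum of its edges. For instance
  ∂[1,2,3] = [2,3] − [1,3] + [1,2],
  ∂[0,2,4] = [2,4] − [0,4] + [0,2].
As a 18×12 matrix over Z this has rank 12, with invariant factors (1,1,1,1,1,1,1,1,1,1,1,2).

Computing H_k = (kernel of ∂_k) / (image of ∂_{k+1}):

  H_0: rank C_0 − rank ∂_1 = 7 − 6 = 1, and the invariant factors of ∂_1 are all 1, so H_0 ≅ Z.
  H_1: rank ker ∂_1 − rank ∂_2 = (18 − 6) − 12 = 0, and ∂_2 has invariant factor 2 > 1, so H_1 ≅ Z/2.
  H_2: rank ker ∂_2 − rank ∂_3 = (12 − 12) − 0 = 0, and there is no ∂_3, so H_2 ≅ 0.

H_0 ≅ Z,  H_1 ≅ Z/2,  H_2 = 0.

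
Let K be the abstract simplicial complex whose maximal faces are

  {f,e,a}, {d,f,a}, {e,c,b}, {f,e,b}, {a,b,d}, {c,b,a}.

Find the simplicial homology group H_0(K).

H_0 ≅ Z.

Take the total order a < b < c < d < e < f on the vertex set. Then K (dimension 2) consists of the simplices:

  0-simplices (6): a, b, c, d, e, f
  1-simplices (12): ab, ac, ad, ae, af, bc, bd, be, bf, ce, df, ef
  2-simplices (6): abc, abd, adf, aef, bce, bef

Hence C_0 ≅ Z^6, C_1 ≅ Z^12, C_2 ≅ Z^6.

The boundary map ∂_1: C_1 → C_0 maps an edge to its endpoints' difference, ∂[p,q] = q − p.
As a 6×12 matrix over Z this has rank 5, with invariant factors (1,1,1,1,1).

Boundary ∂_2: C_2 → C_1 acts by ∂[p,q,r] = [q,r] − [p,r] + [p,q]. For instance
  ∂adf = df − af + ad,
  ∂aef = ef − af + ae.
This gives a 12×6 integer matrix of rank 6; reducing to Smith normal form yields diagonal entries (1,1,1,1,1,1).

Reading off H_k = ker ∂_k / im ∂_{k+1}:

  H_0: rank C_0 − rank ∂_1 = 6 − 5 = 1, and the invariant factors of ∂_1 are all 1, so H_0 = Z.

(K is a triangulation of the cylinder S^1 x I.)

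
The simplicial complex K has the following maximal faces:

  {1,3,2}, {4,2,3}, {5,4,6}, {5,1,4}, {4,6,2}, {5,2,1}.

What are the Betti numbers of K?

K has 6 vertices, 12 edges, 6 triangles.
rank ∂_0 = 0, rank ∂_1 = 5 ⇒ b_0 = 6 − 0 − 5 = 1; all invariant factors of ∂_1 are 1 so no torsion. So H_0 = Z.
rank ∂_1 = 5, rank ∂_2 = 6 ⇒ b_1 = 12 − 5 − 6 = 1; all invariant factors of ∂_2 are 1 so no torsion. So H_1 = Z.
rank ∂_2 = 6, rank ∂_3 = 0 ⇒ b_2 = 6 − 6 − 0 = 0. So H_2 = 0.

b_0 = 1, b_1 = 1, b_2 = 0.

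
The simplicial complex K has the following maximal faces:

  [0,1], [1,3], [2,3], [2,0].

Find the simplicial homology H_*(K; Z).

H_0 ≅ Z,  H_1 ≅ Z.

Fix the vertex order 0 < 1 < 2 < 3 and write every simplex with vertices in increasing order. Then dim K = 1 and the simplices of K are:

  0-simplices (4): [0], [1], [2], [3]
  1-simplices (4): [0,1], [0,2], [1,3], [2,3]

Hence C_0 ≅ Z^4, C_1 ≅ Z^4.

Boundary ∂_1: C_1 → C_0 maps an edge to its endpoints' difference, ∂[p,q] = q − p. For instance
  ∂[1,3] = [3] − [1].
As a 4×4 matrix over Z this has rank 3, with invariant factors (1,1,1).

Now H_k = ker ∂_k / im ∂_{k+1}, so:

  H_0: rank C_0 − rank ∂_1 = 4 − 3 = 1, and the invariant factors of ∂_1 are all 1, so H_0 = Z.
  H_1: rank ker ∂_1 − rank ∂_2 = (4 − 3) − 0 = 1, and there is no ∂_2, so H_1 = Z.

As a check, the Euler characteristic is 4 − 4 = 0, which agrees with 1 − 1 = 0.
(K is a triangulation of the circle S^1.)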